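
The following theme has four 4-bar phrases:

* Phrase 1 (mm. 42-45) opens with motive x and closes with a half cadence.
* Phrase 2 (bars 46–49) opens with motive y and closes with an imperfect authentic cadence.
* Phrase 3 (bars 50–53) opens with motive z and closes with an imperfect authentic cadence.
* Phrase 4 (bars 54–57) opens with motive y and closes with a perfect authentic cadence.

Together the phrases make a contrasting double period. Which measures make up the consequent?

measures 50–57

In a double period the first pair of phrases (ending imperfect authentic cadence) is the large antecedent and the second pair (ending perfect authentic cadence) is the large consequent; the consequent is measures 50–57.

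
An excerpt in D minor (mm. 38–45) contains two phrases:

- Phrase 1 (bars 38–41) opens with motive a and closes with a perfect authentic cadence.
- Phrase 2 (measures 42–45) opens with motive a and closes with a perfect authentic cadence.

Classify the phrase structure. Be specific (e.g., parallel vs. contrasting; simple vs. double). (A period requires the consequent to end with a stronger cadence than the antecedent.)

repeated phrase

Both phrases have the same opening (a) and the same cadence (perfect authentic cadence): the second is a restatement, not a consequent, so this is a repeated phrase rather than a period.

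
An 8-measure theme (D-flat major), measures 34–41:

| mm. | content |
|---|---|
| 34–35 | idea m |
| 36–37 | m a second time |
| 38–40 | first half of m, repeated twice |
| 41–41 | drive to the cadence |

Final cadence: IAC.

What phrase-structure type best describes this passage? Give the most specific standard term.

sentence

Basic idea (mm. 34–35) + its repetition (mm. 36–37) form the presentation; fragmentation and cadence (mm. 38–41) form the continuation — the 8-bar whole is a sentence.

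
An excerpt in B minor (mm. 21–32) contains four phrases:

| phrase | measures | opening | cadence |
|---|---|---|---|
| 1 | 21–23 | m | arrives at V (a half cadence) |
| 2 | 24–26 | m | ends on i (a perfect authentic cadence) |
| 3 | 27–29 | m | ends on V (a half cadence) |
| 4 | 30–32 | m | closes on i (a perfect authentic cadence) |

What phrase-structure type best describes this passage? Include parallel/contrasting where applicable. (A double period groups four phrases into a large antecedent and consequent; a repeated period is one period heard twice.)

The cadence pattern HC–PAC–HC–PAC is weak–strong twice, and phrases 3–4 restate phrases 1–2: a period heard twice, not a double period (which would end weakly at phrase 2).

repeated period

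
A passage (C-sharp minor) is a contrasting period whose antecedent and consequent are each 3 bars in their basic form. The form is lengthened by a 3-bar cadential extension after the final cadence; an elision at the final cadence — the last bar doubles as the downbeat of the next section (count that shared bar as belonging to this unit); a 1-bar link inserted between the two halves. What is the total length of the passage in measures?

Basic contrasting period: 3 + 3 = 6 bars.
6 (basic form) + 3 (cadential extension) + 1 (link) = 10.
The elision shares a bar with the next section but does not change this unit's count.

10 measures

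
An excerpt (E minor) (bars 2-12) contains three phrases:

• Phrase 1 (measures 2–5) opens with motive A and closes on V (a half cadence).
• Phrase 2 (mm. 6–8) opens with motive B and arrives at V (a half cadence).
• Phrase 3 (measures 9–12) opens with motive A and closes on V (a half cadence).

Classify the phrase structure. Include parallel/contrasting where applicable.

phrase group

The final phrase closes with a half cadence, which is not stronger than the preceding half cadence; the 3 phrases lack an overall antecedent–consequent design and so form a phrase group.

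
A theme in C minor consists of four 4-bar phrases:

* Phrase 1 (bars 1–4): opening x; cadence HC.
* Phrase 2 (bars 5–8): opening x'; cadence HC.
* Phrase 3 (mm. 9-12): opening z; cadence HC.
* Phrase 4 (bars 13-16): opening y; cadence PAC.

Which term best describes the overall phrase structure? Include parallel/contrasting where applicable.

Four phrases in two halves: the first half (mm. 1–8) ends with a half cadence, the second (mm. 9-16) with a perfect authentic cadence — a large antecedent–consequent pair, i.e. a double period.
Phrase 3 begins with different material from phrase 1, making it contrasting.

contrasting double period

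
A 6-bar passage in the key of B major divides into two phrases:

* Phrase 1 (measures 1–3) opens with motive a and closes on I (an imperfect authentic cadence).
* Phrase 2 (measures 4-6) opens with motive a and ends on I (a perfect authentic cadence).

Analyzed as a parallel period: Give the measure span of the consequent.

measures 4–6

The antecedent is the phrase ending with the weaker cadence (imperfect authentic cadence, phrase 1) and the consequent the one ending more conclusively (perfect authentic cadence, phrase 2); the consequent is mm. 4-6.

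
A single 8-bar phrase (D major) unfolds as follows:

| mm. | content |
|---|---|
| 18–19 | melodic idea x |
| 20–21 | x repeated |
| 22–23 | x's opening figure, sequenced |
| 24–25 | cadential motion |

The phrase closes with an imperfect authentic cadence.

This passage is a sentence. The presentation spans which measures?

The presentation of a sentence is the basic idea (mm. 18–19) plus its repetition (mm. 20–21); the presentation is therefore measures 18–21.

measures 18–21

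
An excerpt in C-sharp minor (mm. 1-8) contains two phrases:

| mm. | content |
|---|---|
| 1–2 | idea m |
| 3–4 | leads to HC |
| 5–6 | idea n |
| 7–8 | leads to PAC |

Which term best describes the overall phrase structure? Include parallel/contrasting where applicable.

contrasting period

Phrase 1 ends with a half cadence (weaker) and phrase 2 with a perfect authentic cadence (stronger): antecedent + consequent = a period.
The two phrases open with different material (m / n), so the period is contrasting.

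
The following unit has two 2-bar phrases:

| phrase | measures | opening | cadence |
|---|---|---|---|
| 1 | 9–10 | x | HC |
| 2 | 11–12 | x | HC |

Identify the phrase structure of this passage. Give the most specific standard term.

Both phrases have the same opening (x) and the same cadence (half cadence): the second is a restatement, not a consequent, so this is a repeated phrase rather than a period.

repeated phrase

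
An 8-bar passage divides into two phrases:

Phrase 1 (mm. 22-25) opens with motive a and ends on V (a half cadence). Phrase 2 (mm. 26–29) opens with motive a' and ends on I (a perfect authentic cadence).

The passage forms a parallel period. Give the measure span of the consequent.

The antecedent is the phrase ending with the weaker cadence (half cadence, phrase 1) and the consequent the one ending more conclusively (perfect authentic cadence, phrase 2); the consequent is measures 26–29.

measures 26–29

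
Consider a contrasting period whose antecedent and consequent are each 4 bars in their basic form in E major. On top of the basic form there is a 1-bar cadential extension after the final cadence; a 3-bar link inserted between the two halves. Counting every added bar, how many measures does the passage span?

12 measures

Basic contrasting period: 4 + 4 = 8 bars.
8 (basic form) + 1 (cadential extension) + 3 (link) = 12.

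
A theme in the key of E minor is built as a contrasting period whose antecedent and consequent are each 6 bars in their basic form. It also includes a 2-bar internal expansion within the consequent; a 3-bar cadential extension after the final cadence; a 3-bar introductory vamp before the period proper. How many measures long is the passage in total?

20 measures

Basic contrasting period: 6 + 6 = 12 bars.
12 (basic form) + 2 (internal expansion) + 3 (cadential extension) + 3 (introduction) = 20.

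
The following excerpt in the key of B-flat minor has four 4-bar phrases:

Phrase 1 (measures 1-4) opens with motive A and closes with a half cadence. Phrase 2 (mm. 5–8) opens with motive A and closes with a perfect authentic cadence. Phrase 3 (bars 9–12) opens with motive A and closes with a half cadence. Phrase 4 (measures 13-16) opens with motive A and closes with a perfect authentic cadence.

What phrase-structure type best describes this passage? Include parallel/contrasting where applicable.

repeated period

The cadence pattern HC–PAC–HC–PAC is weak–strong twice, and phrases 3–4 restate phrases 1–2: a period heard twice, not a double period (which would end weakly at phrase 2).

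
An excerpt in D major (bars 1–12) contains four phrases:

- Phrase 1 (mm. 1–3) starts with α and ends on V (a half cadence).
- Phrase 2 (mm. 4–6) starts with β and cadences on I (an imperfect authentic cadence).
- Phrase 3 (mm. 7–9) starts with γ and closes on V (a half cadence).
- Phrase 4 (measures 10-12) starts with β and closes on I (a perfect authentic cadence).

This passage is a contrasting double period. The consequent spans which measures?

In a double period the four phrases pair into a large antecedent (phrases 1–2, ending imperfect authentic cadence) and a large consequent (phrases 3–4, ending perfect authentic cadence). The consequent spans mm. 7-12.

measures 7–12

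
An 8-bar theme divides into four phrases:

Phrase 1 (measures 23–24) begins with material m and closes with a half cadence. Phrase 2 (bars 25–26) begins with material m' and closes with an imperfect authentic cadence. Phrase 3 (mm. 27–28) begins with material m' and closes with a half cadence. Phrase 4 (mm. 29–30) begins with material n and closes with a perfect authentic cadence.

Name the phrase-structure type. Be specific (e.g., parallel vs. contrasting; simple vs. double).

parallel double period

Four phrases in two halves: the first half (bars 23–26) ends with an imperfect authentic cadence, the second (measures 27–30) with a perfect authentic cadence — a large antecedent–consequent pair, i.e. a double period.
Phrase 3 begins with the same material as phrase 1, making it parallel.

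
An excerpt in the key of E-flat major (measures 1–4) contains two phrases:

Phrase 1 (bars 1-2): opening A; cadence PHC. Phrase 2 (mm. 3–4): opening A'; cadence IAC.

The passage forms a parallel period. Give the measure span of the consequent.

measures 3–4

The phrase ending with the weaker cadence (Phrygian half cadence) is the antecedent; the one ending more conclusively (imperfect authentic cadence) is the consequent. The consequent is measures 3–4.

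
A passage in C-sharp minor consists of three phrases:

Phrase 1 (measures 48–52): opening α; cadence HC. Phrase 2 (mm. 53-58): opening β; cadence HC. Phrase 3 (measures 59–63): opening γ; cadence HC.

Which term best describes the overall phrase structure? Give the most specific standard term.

The final phrase closes with a half cadence, which is not stronger than the preceding half cadence; the 3 phrases lack an overall antecedent–consequent design and so form a phrase group.

phrase group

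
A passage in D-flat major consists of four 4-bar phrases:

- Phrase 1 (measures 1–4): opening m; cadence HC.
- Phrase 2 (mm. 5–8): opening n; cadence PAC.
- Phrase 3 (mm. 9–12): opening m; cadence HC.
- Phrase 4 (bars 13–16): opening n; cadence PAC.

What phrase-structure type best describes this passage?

repeated period

The cadence pattern HC–PAC–HC–PAC is weak–strong twice, and phrases 3–4 restate phrases 1–2: a period heard twice, not a double period (which would end weakly at phrase 2).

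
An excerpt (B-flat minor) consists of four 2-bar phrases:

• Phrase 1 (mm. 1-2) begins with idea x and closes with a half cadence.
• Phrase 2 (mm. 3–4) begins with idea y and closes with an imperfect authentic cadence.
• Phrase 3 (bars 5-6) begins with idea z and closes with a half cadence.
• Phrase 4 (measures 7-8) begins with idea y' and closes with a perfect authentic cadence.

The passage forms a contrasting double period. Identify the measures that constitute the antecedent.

In a double period the four phrases pair into a large antecedent (phrases 1–2, ending imperfect authentic cadence) and a large consequent (phrases 3–4, ending perfect authentic cadence). The antecedent spans measures 1-4.

measures 1–4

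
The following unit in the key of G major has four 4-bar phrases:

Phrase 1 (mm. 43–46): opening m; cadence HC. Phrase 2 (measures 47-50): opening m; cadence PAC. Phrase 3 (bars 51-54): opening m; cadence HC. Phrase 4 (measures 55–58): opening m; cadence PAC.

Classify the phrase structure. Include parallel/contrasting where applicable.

repeated period

The cadence pattern HC–PAC–HC–PAC is weak–strong twice, and phrases 3–4 restate phrases 1–2: a period heard twice, not a double period (which would end weakly at phrase 2).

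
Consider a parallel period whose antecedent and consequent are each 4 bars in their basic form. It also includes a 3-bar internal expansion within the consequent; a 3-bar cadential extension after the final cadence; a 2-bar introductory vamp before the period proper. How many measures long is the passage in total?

Basic parallel period: 4 + 4 = 8 bars.
8 (basic form) + 3 (internal expansion) + 3 (cadential extension) + 2 (introduction) = 16.

16 measures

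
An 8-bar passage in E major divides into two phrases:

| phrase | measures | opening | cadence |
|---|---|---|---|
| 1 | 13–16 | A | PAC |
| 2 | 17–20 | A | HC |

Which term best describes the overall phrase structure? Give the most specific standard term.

The second phrase closes with a half cadence, which is not stronger than the first phrase's perfect authentic cadence; without a weak→strong cadential pair there is no antecedent–consequent relationship, so this is a phrase group rather than a period.

phrase group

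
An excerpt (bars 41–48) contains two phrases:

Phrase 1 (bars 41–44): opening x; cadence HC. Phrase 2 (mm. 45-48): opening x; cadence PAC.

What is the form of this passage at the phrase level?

Phrase 1 ends with a half cadence (weaker) and phrase 2 with a perfect authentic cadence (stronger): antecedent + consequent = a period.
The two phrases open with the same material (x / x), so the period is parallel.

parallel period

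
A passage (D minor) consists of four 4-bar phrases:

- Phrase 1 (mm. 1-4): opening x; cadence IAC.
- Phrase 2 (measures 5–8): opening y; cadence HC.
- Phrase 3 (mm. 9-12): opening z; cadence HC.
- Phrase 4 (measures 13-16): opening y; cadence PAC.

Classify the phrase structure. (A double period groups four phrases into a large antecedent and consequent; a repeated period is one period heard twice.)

contrasting double period

Four phrases in two halves: the first half (bars 1–8) ends with a half cadence, the second (bars 9-16) with a perfect authentic cadence — a large antecedent–consequent pair, i.e. a double period.
Phrase 3 begins with different material from phrase 1, making it contrasting.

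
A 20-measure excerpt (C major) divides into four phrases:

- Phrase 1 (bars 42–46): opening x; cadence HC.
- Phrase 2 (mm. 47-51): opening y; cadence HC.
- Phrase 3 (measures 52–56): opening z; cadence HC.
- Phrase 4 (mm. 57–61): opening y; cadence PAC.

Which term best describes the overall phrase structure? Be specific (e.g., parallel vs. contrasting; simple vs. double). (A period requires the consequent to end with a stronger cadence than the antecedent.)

contrasting double period

Four phrases in two halves: the first half (bars 42–51) ends with a half cadence, the second (bars 52–61) with a perfect authentic cadence — a large antecedent–consequent pair, i.e. a double period.
Phrase 3 begins with different material from phrase 1, making it contrasting.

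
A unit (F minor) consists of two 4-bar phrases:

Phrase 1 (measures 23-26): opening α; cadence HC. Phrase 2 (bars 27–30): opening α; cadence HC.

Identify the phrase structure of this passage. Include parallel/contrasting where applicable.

Both phrases have the same opening (α) and the same cadence (half cadence): the second is a restatement, not a consequent, so this is a repeated phrase rather than a period.

repeated phrase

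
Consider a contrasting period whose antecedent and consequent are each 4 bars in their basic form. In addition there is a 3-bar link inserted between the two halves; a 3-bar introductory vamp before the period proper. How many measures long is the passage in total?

Basic contrasting period: 4 + 4 = 8 bars.
8 (basic form) + 3 (link) + 3 (introduction) = 14.

14 measures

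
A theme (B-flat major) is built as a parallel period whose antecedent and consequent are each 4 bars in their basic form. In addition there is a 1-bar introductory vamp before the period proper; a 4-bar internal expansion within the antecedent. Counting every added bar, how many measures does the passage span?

Basic parallel period: 4 + 4 = 8 bars.
8 (basic form) + 1 (introduction) + 4 (internal expansion) = 13.

13 measures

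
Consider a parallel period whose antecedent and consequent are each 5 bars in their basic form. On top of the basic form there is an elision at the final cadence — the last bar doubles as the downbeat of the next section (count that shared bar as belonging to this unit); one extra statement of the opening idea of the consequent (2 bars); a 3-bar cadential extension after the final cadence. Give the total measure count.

15 measures

Basic parallel period: 5 + 5 = 10 bars.
10 (basic form) + 2 (extra statement) + 3 (cadential extension) = 15.
The elision shares a bar with the next section but does not change this unit's count.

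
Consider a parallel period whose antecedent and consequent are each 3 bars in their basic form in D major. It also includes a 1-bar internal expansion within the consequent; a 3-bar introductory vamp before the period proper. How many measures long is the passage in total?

Basic parallel period: 3 + 3 = 6 bars.
6 (basic form) + 1 (internal expansion) + 3 (introduction) = 10.

10 measures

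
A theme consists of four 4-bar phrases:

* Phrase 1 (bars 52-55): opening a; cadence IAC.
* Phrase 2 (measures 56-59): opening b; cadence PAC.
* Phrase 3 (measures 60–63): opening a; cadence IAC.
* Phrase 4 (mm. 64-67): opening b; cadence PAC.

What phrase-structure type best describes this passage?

The cadence pattern IAC–PAC–IAC–PAC is weak–strong twice, and phrases 3–4 restate phrases 1–2: a period heard twice, not a double period (which would end weakly at phrase 2).

repeated period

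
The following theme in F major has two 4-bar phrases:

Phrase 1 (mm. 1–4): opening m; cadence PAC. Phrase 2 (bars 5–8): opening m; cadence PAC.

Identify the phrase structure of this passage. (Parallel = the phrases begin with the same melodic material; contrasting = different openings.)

repeated phrase

Both phrases have the same opening (m) and the same cadence (perfect authentic cadence): the second is a restatement, not a consequent, so this is a repeated phrase rather than a period.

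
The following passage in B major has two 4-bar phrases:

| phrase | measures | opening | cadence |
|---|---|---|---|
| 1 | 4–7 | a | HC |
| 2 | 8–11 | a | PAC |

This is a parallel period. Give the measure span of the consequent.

The phrase ending with the weaker cadence (half cadence) is the antecedent; the one ending more conclusively (perfect authentic cadence) is the consequent. The consequent is measures 8–11.

measures 8–11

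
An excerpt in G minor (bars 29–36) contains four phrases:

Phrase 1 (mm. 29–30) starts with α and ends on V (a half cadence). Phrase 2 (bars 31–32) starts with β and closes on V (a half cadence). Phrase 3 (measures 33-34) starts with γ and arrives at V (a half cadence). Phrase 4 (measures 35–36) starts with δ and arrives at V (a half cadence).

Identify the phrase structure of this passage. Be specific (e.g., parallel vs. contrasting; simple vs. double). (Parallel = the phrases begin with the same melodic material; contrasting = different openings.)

phrase group

Phrase 4 ends with a half cadence, no stronger than phrase 2's half cadence, so the four phrases do not form a double period; nor do phrases 3–4 duplicate 1–2, so it is not a repeated period. With no phrase reaching a conclusive cadence, the passage is a phrase group.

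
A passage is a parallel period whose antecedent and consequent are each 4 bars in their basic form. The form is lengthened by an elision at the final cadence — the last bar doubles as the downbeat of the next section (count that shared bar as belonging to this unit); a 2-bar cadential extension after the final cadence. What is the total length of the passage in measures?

Basic parallel period: 4 + 4 = 8 bars.
8 (basic form) + 2 (cadential extension) = 10.
The elision shares a bar with the next section but does not change this unit's count.

10 measures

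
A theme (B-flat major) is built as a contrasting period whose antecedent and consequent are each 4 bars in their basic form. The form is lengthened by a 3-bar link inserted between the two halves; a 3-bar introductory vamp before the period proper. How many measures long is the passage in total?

Basic contrasting period: 4 + 4 = 8 bars.
8 (basic form) + 3 (link) + 3 (introduction) = 14.

14 measures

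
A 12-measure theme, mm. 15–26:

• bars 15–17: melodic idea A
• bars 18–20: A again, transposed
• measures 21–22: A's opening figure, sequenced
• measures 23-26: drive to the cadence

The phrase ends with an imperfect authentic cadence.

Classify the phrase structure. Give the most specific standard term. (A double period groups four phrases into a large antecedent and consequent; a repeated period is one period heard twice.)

sentence

Basic idea (mm. 15–17) + its repetition (measures 18–20) form the presentation; fragmentation and cadence (mm. 21-26) form the continuation — the 12-bar whole is a sentence.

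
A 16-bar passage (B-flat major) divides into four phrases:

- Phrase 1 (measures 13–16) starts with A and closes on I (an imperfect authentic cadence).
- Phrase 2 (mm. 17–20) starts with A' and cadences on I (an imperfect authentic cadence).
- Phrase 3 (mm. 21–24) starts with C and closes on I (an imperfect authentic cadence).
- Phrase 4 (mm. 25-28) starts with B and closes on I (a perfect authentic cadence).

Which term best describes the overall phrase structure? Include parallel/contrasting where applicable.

contrasting double period

Four phrases in two halves: the first half (mm. 13-20) ends with an imperfect authentic cadence, the second (bars 21–28) with a perfect authentic cadence — a large antecedent–consequent pair, i.e. a double period.
Phrase 3 begins with different material from phrase 1, making it contrasting.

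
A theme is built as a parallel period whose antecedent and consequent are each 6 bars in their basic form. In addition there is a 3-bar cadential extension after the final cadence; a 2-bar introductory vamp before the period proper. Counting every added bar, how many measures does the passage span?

17 measures

Basic parallel period: 6 + 6 = 12 bars.
12 (basic form) + 3 (cadential extension) + 2 (introduction) = 17.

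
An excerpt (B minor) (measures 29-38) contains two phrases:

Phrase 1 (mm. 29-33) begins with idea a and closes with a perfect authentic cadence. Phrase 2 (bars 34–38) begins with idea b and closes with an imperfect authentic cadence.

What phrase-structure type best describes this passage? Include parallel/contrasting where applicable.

phrase group

The second phrase closes with an imperfect authentic cadence, which is not stronger than the first phrase's perfect authentic cadence; without a weak→strong cadential pair there is no antecedent–consequent relationship, so this is a phrase group rather than a period.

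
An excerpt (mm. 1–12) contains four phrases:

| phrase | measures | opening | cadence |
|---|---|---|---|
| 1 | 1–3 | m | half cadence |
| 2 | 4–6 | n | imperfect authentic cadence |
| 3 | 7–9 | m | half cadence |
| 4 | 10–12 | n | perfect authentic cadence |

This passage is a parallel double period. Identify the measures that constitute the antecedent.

measures 1–6

In a double period the four phrases pair into a large antecedent (phrases 1–2, ending imperfect authentic cadence) and a large consequent (phrases 3–4, ending perfect authentic cadence). The antecedent spans mm. 1–6.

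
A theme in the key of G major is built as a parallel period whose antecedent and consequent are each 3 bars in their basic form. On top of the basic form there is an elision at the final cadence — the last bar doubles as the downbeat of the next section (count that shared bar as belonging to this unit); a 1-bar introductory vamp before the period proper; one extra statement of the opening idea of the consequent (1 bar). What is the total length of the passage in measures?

8 measures

Basic parallel period: 3 + 3 = 6 bars.
6 (basic form) + 1 (introduction) + 1 (extra statement) = 8.
The elision shares a bar with the next section but does not change this unit's count.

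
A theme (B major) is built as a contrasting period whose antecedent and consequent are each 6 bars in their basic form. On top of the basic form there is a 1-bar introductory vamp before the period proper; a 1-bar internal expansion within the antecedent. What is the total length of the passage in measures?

Basic contrasting period: 6 + 6 = 12 bars.
12 (basic form) + 1 (introduction) + 1 (internal expansion) = 14.

14 measures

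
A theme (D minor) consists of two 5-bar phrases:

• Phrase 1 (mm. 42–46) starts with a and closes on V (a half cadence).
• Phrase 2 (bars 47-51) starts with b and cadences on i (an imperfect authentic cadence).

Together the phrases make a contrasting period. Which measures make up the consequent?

measures 47–51

The phrase ending with the weaker cadence (half cadence) is the antecedent; the one ending more conclusively (imperfect authentic cadence) is the consequent. The consequent is measures 47–51.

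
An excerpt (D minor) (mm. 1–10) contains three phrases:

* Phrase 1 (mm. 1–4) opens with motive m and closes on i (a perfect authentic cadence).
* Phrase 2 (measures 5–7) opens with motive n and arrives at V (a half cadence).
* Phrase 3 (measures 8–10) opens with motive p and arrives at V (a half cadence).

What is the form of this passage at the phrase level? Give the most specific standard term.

phrase group

The final phrase closes with a half cadence, which is not stronger than the preceding half cadence; the 3 phrases lack an overall antecedent–consequent design and so form a phrase group.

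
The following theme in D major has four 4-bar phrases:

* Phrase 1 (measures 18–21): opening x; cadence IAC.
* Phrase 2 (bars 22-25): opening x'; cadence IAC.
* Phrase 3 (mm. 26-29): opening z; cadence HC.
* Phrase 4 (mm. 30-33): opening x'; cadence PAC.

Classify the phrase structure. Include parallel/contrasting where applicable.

contrasting double period

Four phrases in two halves: the first half (mm. 18–25) ends with an imperfect authentic cadence, the second (mm. 26-33) with a perfect authentic cadence — a large antecedent–consequent pair, i.e. a double period.
Phrase 3 begins with different material from phrase 1, making it contrasting.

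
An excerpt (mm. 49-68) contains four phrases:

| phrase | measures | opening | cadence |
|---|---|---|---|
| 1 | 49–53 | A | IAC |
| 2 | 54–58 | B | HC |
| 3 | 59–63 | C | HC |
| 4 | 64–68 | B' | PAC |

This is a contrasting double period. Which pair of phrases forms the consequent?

In a double period the first pair of phrases (ending half cadence) is the large antecedent and the second pair (ending perfect authentic cadence) is the large consequent; the consequent is phrases 3 and 4.

phrases 3 and 4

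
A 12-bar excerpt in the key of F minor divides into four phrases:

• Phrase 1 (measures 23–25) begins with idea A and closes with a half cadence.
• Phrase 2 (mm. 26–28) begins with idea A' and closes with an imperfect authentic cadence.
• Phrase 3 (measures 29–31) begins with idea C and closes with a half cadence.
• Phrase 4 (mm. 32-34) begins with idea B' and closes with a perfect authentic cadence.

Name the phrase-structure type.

contrasting double period

Four phrases in two halves: the first half (mm. 23–28) ends with an imperfect authentic cadence, the second (mm. 29–34) with a perfect authentic cadence — a large antecedent–consequent pair, i.e. a double period.
Phrase 3 begins with different material from phrase 1, making it contrasting.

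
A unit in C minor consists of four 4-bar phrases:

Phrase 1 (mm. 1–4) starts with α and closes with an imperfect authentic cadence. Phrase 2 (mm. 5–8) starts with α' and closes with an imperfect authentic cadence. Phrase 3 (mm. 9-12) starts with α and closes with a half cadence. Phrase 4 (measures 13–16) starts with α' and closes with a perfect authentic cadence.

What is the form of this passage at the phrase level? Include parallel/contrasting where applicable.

parallel double period

Four phrases in two halves: the first half (mm. 1–8) ends with an imperfect authentic cadence, the second (bars 9–16) with a perfect authentic cadence — a large antecedent–consequent pair, i.e. a double period.
Phrase 3 begins with the same material as phrase 1, making it parallel.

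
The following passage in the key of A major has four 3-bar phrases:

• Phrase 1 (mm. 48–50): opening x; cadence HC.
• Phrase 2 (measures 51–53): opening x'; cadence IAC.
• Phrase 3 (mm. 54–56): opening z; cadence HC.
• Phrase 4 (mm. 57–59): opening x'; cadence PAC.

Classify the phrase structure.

Four phrases in two halves: the first half (mm. 48-53) ends with an imperfect authentic cadence, the second (mm. 54-59) with a perfect authentic cadence — a large antecedent–consequent pair, i.e. a double period.
Phrase 3 begins with different material from phrase 1, making it contrasting.

contrasting double period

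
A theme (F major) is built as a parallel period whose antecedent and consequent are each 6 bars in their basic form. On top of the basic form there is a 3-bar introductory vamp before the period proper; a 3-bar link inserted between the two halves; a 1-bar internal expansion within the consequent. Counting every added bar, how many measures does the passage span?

19 measures

Basic parallel period: 6 + 6 = 12 bars.
12 (basic form) + 3 (introduction) + 3 (link) + 1 (internal expansion) = 19.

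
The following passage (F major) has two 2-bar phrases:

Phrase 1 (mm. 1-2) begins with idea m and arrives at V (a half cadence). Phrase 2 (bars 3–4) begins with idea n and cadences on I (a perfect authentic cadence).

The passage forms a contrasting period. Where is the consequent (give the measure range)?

measures 3–4

The antecedent is the phrase ending with the weaker cadence (half cadence, phrase 1) and the consequent the one ending more conclusively (perfect authentic cadence, phrase 2); the consequent is measures 3–4.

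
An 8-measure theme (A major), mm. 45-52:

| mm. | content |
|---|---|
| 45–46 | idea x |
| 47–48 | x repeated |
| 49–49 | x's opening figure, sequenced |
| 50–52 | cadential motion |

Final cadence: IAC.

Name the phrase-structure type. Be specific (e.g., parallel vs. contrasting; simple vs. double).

sentence

Basic idea (mm. 45-46) + its repetition (bars 47–48) form the presentation; fragmentation and cadence (bars 49–52) form the continuation — the 8-bar whole is a sentence.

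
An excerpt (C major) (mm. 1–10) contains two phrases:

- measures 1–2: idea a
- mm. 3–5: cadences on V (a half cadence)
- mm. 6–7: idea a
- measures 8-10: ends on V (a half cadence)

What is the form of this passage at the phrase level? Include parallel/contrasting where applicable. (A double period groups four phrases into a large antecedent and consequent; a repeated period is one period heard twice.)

Both phrases have the same opening (a) and the same cadence (half cadence): the second is a restatement, not a consequent, so this is a repeated phrase rather than a period.

repeated phrase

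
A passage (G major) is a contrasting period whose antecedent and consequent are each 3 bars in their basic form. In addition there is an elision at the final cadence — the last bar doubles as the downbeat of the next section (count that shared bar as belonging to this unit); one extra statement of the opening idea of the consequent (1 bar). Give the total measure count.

Basic contrasting period: 3 + 3 = 6 bars.
6 (basic form) + 1 (extra statement) = 7.
The elision shares a bar with the next section but does not change this unit's count.

7 measures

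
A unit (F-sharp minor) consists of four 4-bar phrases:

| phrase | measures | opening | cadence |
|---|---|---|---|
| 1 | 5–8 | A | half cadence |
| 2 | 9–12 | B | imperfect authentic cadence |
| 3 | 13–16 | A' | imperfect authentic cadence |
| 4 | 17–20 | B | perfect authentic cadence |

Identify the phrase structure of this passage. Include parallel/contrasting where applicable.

Four phrases in two halves: the first half (mm. 5-12) ends with an imperfect authentic cadence, the second (mm. 13–20) with a perfect authentic cadence — a large antecedent–consequent pair, i.e. a double period.
Phrase 3 begins with the same material as phrase 1, making it parallel.

parallel double period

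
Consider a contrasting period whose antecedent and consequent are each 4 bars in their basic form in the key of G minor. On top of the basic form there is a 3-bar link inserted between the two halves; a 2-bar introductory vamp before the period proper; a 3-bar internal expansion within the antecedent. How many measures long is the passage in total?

16 measures

Basic contrasting period: 4 + 4 = 8 bars.
8 (basic form) + 3 (link) + 2 (introduction) + 3 (internal expansion) = 16.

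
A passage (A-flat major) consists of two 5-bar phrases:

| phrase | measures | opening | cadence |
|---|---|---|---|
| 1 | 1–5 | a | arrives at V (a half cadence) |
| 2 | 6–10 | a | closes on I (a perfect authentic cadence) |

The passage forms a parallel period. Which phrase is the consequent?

The phrase ending with the weaker cadence (half cadence) is the antecedent; the one ending more conclusively (perfect authentic cadence) is the consequent. The consequent is phrase 2.

phrase 2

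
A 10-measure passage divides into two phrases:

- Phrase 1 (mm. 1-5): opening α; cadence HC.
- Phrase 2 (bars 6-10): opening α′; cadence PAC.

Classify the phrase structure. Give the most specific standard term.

parallel period

Phrase 1 ends with a half cadence (weaker) and phrase 2 with a perfect authentic cadence (stronger): antecedent + consequent = a period.
The two phrases open with the same material (α / α′), so the period is parallel.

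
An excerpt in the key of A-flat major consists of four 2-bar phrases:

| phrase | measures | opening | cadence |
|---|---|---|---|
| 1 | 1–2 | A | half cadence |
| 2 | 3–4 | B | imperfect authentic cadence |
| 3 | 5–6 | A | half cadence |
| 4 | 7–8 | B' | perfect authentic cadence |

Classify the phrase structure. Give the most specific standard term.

Four phrases in two halves: the first half (measures 1–4) ends with an imperfect authentic cadence, the second (mm. 5–8) with a perfect authentic cadence — a large antecedent–consequent pair, i.e. a double period.
Phrase 3 begins with the same material as phrase 1, making it parallel.

parallel double period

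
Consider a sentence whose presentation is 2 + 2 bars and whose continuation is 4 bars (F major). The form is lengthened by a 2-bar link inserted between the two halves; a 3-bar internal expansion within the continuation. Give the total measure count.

Basic sentence: 2 + 2 + 4 = 8 bars.
8 (basic form) + 2 (link) + 3 (internal expansion) = 13.

13 measures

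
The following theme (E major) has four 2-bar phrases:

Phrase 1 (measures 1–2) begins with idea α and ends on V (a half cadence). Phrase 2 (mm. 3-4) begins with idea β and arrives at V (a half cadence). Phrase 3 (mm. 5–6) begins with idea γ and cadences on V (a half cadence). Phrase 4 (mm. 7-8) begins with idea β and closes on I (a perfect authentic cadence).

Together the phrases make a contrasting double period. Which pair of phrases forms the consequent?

In a double period the first pair of phrases (ending half cadence) is the large antecedent and the second pair (ending perfect authentic cadence) is the large consequent; the consequent is phrases 3 and 4.

phrases 3 and 4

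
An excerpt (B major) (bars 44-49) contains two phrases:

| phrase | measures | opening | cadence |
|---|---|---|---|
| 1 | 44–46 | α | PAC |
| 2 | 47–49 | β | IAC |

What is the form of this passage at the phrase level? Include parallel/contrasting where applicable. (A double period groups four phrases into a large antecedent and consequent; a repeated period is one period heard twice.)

phrase group

The second phrase closes with an imperfect authentic cadence, which is not stronger than the first phrase's perfect authentic cadence; without a weak→strong cadential pair there is no antecedent–consequent relationship, so this is a phrase group rather than a period.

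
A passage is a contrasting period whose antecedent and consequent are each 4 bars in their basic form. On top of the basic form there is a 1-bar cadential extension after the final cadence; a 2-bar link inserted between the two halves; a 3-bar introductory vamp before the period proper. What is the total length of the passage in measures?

14 measures

Basic contrasting period: 4 + 4 = 8 bars.
8 (basic form) + 1 (cadential extension) + 2 (link) + 3 (introduction) = 14.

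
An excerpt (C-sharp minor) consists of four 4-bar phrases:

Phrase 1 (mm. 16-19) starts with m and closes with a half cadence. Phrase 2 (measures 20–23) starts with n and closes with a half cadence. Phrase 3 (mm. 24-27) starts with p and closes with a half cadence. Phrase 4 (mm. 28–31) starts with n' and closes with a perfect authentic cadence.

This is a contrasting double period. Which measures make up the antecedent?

In a double period the first pair of phrases (ending half cadence) is the large antecedent and the second pair (ending perfect authentic cadence) is the large consequent; the antecedent is measures 16–23.

measures 16–23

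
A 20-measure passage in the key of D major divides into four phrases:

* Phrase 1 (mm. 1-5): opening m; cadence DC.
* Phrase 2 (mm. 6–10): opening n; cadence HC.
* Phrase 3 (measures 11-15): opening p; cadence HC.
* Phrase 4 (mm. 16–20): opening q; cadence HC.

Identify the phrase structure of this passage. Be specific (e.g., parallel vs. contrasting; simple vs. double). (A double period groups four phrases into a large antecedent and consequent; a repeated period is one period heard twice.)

Phrase 4 ends with a half cadence, no stronger than phrase 2's half cadence, so the four phrases do not form a double period; nor do phrases 3–4 duplicate 1–2, so it is not a repeated period. With no phrase reaching a conclusive cadence, the passage is a phrase group.

phrase group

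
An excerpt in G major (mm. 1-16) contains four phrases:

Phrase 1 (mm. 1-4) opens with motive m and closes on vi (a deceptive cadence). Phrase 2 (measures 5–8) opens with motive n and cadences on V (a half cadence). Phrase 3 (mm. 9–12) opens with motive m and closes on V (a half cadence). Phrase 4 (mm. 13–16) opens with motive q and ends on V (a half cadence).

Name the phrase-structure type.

Phrase 4 ends with a half cadence, no stronger than phrase 2's half cadence, so the four phrases do not form a double period; nor do phrases 3–4 duplicate 1–2, so it is not a repeated period. With no phrase reaching a conclusive cadence, the passage is a phrase group.

phrase group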